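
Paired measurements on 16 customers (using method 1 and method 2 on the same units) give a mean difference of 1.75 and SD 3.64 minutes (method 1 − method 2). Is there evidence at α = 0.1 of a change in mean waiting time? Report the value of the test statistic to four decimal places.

H0: μ_d = 0; H1: μ_d ≠ 0 (paired t-test on the differences, two-sided).
t = d̄/(s_d/√n) = 1.75/(3.64/√16) = 1.9231
df = n − 1 = 15
Two-sided p-value ≈ 0.0737
Since p ≈ 0.0737 < α = 0.1, reject H0; the evidence is statistically significant.

1.9231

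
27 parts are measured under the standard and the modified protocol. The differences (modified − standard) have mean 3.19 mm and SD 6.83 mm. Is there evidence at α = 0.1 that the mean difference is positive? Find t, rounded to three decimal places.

H0: μ_d = 0; H1: μ_d > 0 (paired t-test on the differences, right-tailed).
t = d̄/(s_d/√n) = 3.19/(6.83/√27) = 2.427
df = n − 1 = 26
p-value = P(T ≥ 2.427) ≈ 0.011
Since p ≈ 0.011 < α = 0.1, reject H0; the evidence is statistically significant.

2.427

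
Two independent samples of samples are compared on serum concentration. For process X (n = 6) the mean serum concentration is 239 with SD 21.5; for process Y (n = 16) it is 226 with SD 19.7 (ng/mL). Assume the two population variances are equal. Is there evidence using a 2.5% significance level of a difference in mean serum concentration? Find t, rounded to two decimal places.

1.35

Let group 1 = process X, group 2 = process Y. H0: μ_1 = μ_2; H1: μ_1 ≠ μ_2 (two-sample pooled-variance t-test, two-sided).
s_p² = [(6−1)·21.5² + (16−1)·19.7²]/(6+16−2) = 406.63
t = (239 − 226)/√[406.63·(1/6 + 1/16)] = 1.35
df = n₁ + n₂ − 2 = 20
Two-sided p-value ≈ 0.1931
Since p ≈ 0.1931 > α = 0.025, fail to reject H0; the evidence is not statistically significant.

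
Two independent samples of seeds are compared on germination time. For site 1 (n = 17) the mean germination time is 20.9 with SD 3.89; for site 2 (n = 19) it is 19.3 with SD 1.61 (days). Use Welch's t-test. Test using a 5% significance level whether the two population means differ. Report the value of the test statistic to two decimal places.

Let group 1 = site 1, group 2 = site 2. H0: μ_1 = μ_2; H1: μ_1 ≠ μ_2 (Welch's two-sample t-test, two-sided).
t = (x̄_1 − x̄_2)/√(s_1²/n_1 + s_2²/n_2) = (20.9 − 19.3)/√(3.89²/17 + 1.61²/19) = 1.58
Welch–Satterthwaite df ≈ 20.85
Two-sided p-value ≈ 0.1294
Since p ≈ 0.1294 > α = 0.05, fail to reject H0; the data do not provide sufficient evidence against H0.

1.58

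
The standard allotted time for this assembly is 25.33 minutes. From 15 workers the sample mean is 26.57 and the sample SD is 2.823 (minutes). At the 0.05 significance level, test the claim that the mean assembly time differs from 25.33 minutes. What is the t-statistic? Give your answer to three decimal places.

H0: μ = 25.33; H1: μ ≠ 25.33 (one-sample t-test, two-sided).
t = (x̄ − μ₀)/(s/√n) = (26.57 − 25.33)/(2.823/√15) = 1.701
df = n − 1 = 14
Two-sided p-value ≈ 0.111
Since p ≈ 0.111 > α = 0.05, fail to reject H0; the data do not provide sufficient evidence against H0.

1.701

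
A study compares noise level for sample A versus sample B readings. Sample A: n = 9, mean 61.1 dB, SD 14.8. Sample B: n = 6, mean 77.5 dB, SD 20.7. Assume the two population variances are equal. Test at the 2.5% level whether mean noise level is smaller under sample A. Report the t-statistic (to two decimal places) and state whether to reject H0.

t = -1.80; fail to reject H0

Let group 1 = sample A, group 2 = sample B. H0: μ_1 = μ_2; H1: μ_1 < μ_2 (two-sample pooled-variance t-test, left-tailed).
s_p² = [(9−1)·14.8² + (6−1)·20.7²]/(9+6−2) = 299.598
t = (61.1 − 77.5)/√[299.598·(1/9 + 1/6)] = -1.80
df = n₁ + n₂ − 2 = 13
p-value = P(T ≤ -1.80) ≈ 0.0477
Since p ≈ 0.0477 > α = 0.025, fail to reject H0; the evidence is not statistically significant.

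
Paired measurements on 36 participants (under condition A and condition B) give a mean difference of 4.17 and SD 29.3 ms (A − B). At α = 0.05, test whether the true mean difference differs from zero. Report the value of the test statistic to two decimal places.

H0: μ_d = 0; H1: μ_d ≠ 0 (paired t-test on the differences, two-sided).
t = d̄/(s_d/√n) = 4.17/(29.3/√36) = 0.85
df = n − 1 = 35
Two-sided p-value ≈ 0.399
Since p ≈ 0.399 > α = 0.05, fail to reject H0; the evidence is not statistically significant.

0.85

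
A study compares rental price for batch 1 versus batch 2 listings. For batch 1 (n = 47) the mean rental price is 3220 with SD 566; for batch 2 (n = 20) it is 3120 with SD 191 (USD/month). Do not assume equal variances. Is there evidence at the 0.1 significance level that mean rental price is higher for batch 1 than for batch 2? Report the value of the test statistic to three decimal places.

1.076

Let group 1 = batch 1, group 2 = batch 2. H0: μ_1 = μ_2; H1: μ_1 > μ_2 (Welch's two-sample t-test, right-tailed).
t = (x̄_1 − x̄_2)/√(s_1²/n_1 + s_2²/n_2) = (3220 − 3120)/√(566²/47 + 191²/20) = 1.076
Welch–Satterthwaite df ≈ 62.99
p-value = P(T ≥ 1.076) ≈ 0.1431
Since p ≈ 0.1431 > α = 0.1, fail to reject H0; the evidence is not statistically significant.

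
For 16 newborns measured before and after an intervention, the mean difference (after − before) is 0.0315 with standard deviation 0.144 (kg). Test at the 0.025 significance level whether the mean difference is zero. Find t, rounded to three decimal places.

H0: μ_d = 0; H1: μ_d ≠ 0 (paired t-test on the differences, two-sided).
t = d̄/(s_d/√n) = 0.0315/(0.144/√16) = 0.875
df = n − 1 = 15
Two-sided p-value ≈ 0.395
Since p ≈ 0.395 > α = 0.025, fail to reject H0; the data do not provide sufficient evidence against H0.

0.875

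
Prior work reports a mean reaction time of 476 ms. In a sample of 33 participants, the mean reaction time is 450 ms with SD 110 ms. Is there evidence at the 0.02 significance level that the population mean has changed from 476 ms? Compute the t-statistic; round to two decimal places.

-1.36

H0: μ = 476; H1: μ ≠ 476 (one-sample t-test, two-sided).
t = (x̄ − μ₀)/(s/√n) = (450 − 476)/(110/√33) = -1.36
df = n − 1 = 32
Two-sided p-value ≈ 0.184
Since p ≈ 0.184 > α = 0.02, fail to reject H0; the evidence is not statistically significant.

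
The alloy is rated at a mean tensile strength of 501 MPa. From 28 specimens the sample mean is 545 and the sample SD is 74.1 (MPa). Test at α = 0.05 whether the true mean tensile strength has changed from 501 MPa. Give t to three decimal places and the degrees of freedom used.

H0: μ = 501; H1: μ ≠ 501 (one-sample t-test, two-sided).
t = (x̄ − μ₀)/(s/√n) = (545 − 501)/(74.1/√28) = 3.142
df = n − 1 = 27
Two-sided p-value ≈ 0.0040
Since p ≈ 0.0040 < α = 0.05, reject H0; the evidence is statistically significant.

t = 3.142, df = 27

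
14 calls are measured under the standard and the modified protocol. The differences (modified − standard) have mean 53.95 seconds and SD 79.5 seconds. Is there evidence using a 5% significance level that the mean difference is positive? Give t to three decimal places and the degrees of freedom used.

H0: μ_d = 0; H1: μ_d > 0 (paired t-test on the differences, right-tailed).
t = d̄/(s_d/√n) = 53.95/(79.5/√14) = 2.539
df = n − 1 = 13
p-value = P(T ≥ 2.539) ≈ 0.0123
Since p ≈ 0.0123 < α = 0.05, reject H0; the data support H1.

t = 2.539, df = 13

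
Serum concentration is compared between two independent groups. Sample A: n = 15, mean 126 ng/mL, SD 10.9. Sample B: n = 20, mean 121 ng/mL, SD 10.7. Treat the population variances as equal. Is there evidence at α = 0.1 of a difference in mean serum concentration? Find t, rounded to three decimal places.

Let group 1 = sample A, group 2 = sample B. H0: μ_1 = μ_2; H1: μ_1 ≠ μ_2 (two-sample pooled-variance t-test, two-sided).
s_p² = [(15−1)·10.9² + (20−1)·10.7²]/(15+20−2) = 116.323
t = (126 − 121)/√[116.323·(1/15 + 1/20)] = 1.357
df = n₁ + n₂ − 2 = 33
Two-sided p-value ≈ 0.184
Since p ≈ 0.184 > α = 0.1, fail to reject H0; the data do not provide sufficient evidence against H0.

1.357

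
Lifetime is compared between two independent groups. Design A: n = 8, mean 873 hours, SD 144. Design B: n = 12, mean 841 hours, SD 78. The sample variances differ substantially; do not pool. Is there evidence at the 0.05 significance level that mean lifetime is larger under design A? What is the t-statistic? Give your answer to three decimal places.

Let group 1 = design A, group 2 = design B. H0: μ_1 = μ_2; H1: μ_1 > μ_2 (Welch's two-sample t-test, right-tailed).
t = (x̄_1 − x̄_2)/√(s_1²/n_1 + s_2²/n_2) = (873 − 841)/√(144²/8 + 78²/12) = 0.575
Welch–Satterthwaite df ≈ 9.77
p-value = P(T ≥ 0.575) ≈ 0.2892
Since p ≈ 0.2892 > α = 0.05, fail to reject H0; the evidence is not statistically significant.

0.575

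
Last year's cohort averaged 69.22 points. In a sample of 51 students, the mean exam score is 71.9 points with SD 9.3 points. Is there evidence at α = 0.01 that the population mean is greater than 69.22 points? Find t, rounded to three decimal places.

H0: μ = 69.22; H1: μ > 69.22 (one-sample t-test, right-tailed).
t = (x̄ − μ₀)/(s/√n) = (71.9 − 69.22)/(9.3/√51) = 2.058
df = n − 1 = 50
p-value = P(T ≥ 2.058) ≈ 0.0224
Since p ≈ 0.0224 > α = 0.01, fail to reject H0; the evidence is not statistically significant.

2.058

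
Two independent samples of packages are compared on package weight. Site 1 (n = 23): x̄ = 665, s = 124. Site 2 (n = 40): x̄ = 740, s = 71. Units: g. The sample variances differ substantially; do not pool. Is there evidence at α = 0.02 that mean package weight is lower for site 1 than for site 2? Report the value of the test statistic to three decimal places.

Let group 1 = site 1, group 2 = site 2. H0: μ_1 = μ_2; H1: μ_1 < μ_2 (Welch's two-sample t-test, left-tailed).
t = (x̄_1 − x̄_2)/√(s_1²/n_1 + s_2²/n_2) = (665 − 740)/√(124²/23 + 71²/40) = -2.661
Welch–Satterthwaite df ≈ 30.47
p-value = P(T ≤ -2.661) ≈ 0.006
Since p ≈ 0.006 < α = 0.02, reject H0; the data support H1.

-2.661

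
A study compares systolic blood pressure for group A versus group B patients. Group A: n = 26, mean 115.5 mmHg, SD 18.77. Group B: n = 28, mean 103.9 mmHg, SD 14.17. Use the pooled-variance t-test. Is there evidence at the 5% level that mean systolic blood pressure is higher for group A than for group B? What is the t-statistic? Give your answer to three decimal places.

Let group 1 = group A, group 2 = group B. H0: μ_1 = μ_2; H1: μ_1 > μ_2 (two-sample pooled-variance t-test, right-tailed).
s_p² = [(26−1)·18.77² + (28−1)·14.17²]/(26+28−2) = 273.637
t = (115.5 − 103.9)/√[273.637·(1/26 + 1/28)] = 2.575
df = n₁ + n₂ − 2 = 52
p-value = P(T ≥ 2.575) ≈ 0.0065
Since p ≈ 0.0065 < α = 0.05, reject H0; the data support H1.

2.575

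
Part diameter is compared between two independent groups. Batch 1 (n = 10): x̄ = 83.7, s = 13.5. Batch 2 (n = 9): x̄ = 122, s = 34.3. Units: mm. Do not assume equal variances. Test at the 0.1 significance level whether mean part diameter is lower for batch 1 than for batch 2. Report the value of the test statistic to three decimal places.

Let group 1 = batch 1, group 2 = batch 2. H0: μ_1 = μ_2; H1: μ_1 < μ_2 (Welch's two-sample t-test, left-tailed).
t = (x̄_1 − x̄_2)/√(s_1²/n_1 + s_2²/n_2) = (83.7 − 122)/√(13.5²/10 + 34.3²/9) = -3.138
Welch–Satterthwaite df ≈ 10.21
p-value = P(T ≤ -3.138) ≈ 0.0051
Since p ≈ 0.0051 < α = 0.1, reject H0; the evidence is statistically significant.

-3.138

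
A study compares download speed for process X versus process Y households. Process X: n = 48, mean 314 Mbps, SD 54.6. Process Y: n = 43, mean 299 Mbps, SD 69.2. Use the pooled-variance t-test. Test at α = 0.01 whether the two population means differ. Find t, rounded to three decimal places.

Let group 1 = process X, group 2 = process Y. H0: μ_1 = μ_2; H1: μ_1 ≠ μ_2 (two-sample pooled-variance t-test, two-sided).
s_p² = [(48−1)·54.6² + (43−1)·69.2²]/(48+43−2) = 3834.13
t = (314 − 299)/√[3834.13·(1/48 + 1/43)] = 1.154
df = n₁ + n₂ − 2 = 89
Two-sided p-value ≈ 0.252
Since p ≈ 0.252 > α = 0.01, fail to reject H0; the data do not provide sufficient evidence against H0.

1.154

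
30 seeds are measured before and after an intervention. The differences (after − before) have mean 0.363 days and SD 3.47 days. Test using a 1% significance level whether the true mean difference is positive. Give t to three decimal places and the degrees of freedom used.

t = 0.573, df = 29

H0: μ_d = 0; H1: μ_d > 0 (paired t-test on the differences, right-tailed).
t = d̄/(s_d/√n) = 0.363/(3.47/√30) = 0.573
df = n − 1 = 29
p-value = P(T ≥ 0.573) ≈ 0.286
Since p ≈ 0.286 > α = 0.01, fail to reject H0; the evidence is not statistically significant.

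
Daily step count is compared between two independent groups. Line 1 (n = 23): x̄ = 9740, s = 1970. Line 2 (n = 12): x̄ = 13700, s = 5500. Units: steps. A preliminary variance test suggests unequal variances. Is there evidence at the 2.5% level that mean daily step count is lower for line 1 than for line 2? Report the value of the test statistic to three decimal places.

-2.415

Let group 1 = line 1, group 2 = line 2. H0: μ_1 = μ_2; H1: μ_1 < μ_2 (Welch's two-sample t-test, left-tailed).
t = (x̄_1 − x̄_2)/√(s_1²/n_1 + s_2²/n_2) = (9740 − 13700)/√(1970²/23 + 5500²/12) = -2.415
Welch–Satterthwaite df ≈ 12.49
p-value = P(T ≤ -2.415) ≈ 0.0160
Since p ≈ 0.0160 < α = 0.025, reject H0; the evidence is statistically significant.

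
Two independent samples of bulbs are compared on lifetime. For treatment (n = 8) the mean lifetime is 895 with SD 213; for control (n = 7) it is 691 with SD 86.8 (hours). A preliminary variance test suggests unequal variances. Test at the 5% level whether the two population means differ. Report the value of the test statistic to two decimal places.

2.48

Let group 1 = treatment, group 2 = control. H0: μ_1 = μ_2; H1: μ_1 ≠ μ_2 (Welch's two-sample t-test, two-sided).
t = (x̄_1 − x̄_2)/√(s_1²/n_1 + s_2²/n_2) = (895 − 691)/√(213²/8 + 86.8²/7) = 2.48
Welch–Satterthwaite df ≈ 9.51
Two-sided p-value ≈ 0.0335
Since p ≈ 0.0335 < α = 0.05, reject H0; the evidence is statistically significant.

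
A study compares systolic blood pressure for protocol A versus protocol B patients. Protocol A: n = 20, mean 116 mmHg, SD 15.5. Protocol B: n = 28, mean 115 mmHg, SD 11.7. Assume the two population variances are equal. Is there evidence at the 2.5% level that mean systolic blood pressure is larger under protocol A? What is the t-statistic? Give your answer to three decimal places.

Let group 1 = protocol A, group 2 = protocol B. H0: μ_1 = μ_2; H1: μ_1 > μ_2 (two-sample pooled-variance t-test, right-tailed).
s_p² = [(20−1)·15.5² + (28−1)·11.7²]/(20+28−2) = 179.582
t = (116 − 115)/√[179.582·(1/20 + 1/28)] = 0.255
df = n₁ + n₂ − 2 = 46
p-value = P(T ≥ 0.255) ≈ 0.4000
Since p ≈ 0.4000 > α = 0.025, fail to reject H0; the data do not provide sufficient evidence against H0.

0.255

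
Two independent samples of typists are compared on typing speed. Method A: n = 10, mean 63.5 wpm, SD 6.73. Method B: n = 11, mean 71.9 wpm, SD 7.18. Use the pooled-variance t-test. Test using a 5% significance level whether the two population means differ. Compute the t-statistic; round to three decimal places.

Let group 1 = method A, group 2 = method B. H0: μ_1 = μ_2; H1: μ_1 ≠ μ_2 (two-sample pooled-variance t-test, two-sided).
s_p² = [(10−1)·6.73² + (11−1)·7.18²]/(10+11−2) = 48.5874
t = (63.5 − 71.9)/√[48.5874·(1/10 + 1/11)] = -2.758
df = n₁ + n₂ − 2 = 19
Two-sided p-value ≈ 0.0125
Since p ≈ 0.0125 < α = 0.05, reject H0; the data support H1.

-2.758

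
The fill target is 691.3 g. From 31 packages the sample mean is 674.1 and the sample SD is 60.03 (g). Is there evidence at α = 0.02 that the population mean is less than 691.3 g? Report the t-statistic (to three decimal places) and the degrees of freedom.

H0: μ = 691.3; H1: μ < 691.3 (one-sample t-test, left-tailed).
t = (x̄ − μ₀)/(s/√n) = (674.1 − 691.3)/(60.03/√31) = -1.595
df = n − 1 = 30
p-value = P(T ≤ -1.595) ≈ 0.0606
Since p ≈ 0.0606 > α = 0.02, fail to reject H0; the data do not provide sufficient evidence against H0.

t = -1.595, df = 30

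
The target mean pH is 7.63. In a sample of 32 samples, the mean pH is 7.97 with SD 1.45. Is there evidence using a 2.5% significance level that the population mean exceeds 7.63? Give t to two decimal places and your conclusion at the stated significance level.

t = 1.33; fail to reject H0

H0: μ = 7.63; H1: μ > 7.63 (one-sample t-test, right-tailed).
t = (x̄ − μ₀)/(s/√n) = (7.97 − 7.63)/(1.45/√32) = 1.33
df = n − 1 = 31
p-value = P(T ≥ 1.33) ≈ 0.0972
Since p ≈ 0.0972 > α = 0.025, fail to reject H0; the data do not provide sufficient evidence against H0.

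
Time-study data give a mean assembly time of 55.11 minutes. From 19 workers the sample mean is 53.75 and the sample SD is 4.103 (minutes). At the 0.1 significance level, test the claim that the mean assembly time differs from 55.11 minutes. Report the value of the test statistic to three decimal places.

H0: μ = 55.11; H1: μ ≠ 55.11 (one-sample t-test, two-sided).
t = (x̄ − μ₀)/(s/√n) = (53.75 − 55.11)/(4.103/√19) = -1.445
df = n − 1 = 18
Two-sided p-value ≈ 0.166
Since p ≈ 0.166 > α = 0.1, fail to reject H0; the evidence is not statistically significant.

-1.445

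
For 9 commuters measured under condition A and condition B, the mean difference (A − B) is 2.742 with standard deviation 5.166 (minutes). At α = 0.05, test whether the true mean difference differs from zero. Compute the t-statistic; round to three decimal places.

1.592

H0: μ_d = 0; H1: μ_d ≠ 0 (paired t-test on the differences, two-sided).
t = d̄/(s_d/√n) = 2.742/(5.166/√9) = 1.592
df = n − 1 = 8
Two-sided p-value ≈ 0.150
Since p ≈ 0.150 > α = 0.05, fail to reject H0; the evidence is not statistically significant.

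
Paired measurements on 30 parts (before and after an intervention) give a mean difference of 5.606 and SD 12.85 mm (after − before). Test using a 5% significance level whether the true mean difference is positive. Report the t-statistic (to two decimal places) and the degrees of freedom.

H0: μ_d = 0; H1: μ_d > 0 (paired t-test on the differences, right-tailed).
t = d̄/(s_d/√n) = 5.606/(12.85/√30) = 2.39
df = n − 1 = 29
p-value = P(T ≥ 2.39) ≈ 0.0118
Since p ≈ 0.0118 < α = 0.05, reject H0; the evidence is statistically significant.

t = 2.39, df = 29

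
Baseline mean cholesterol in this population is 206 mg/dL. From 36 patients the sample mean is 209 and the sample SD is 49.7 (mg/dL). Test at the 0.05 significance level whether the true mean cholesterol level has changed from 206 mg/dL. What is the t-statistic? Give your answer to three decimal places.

0.362

H0: μ = 206; H1: μ ≠ 206 (one-sample t-test, two-sided).
t = (x̄ − μ₀)/(s/√n) = (209 − 206)/(49.7/√36) = 0.362
df = n − 1 = 35
Two-sided p-value ≈ 0.719
Since p ≈ 0.719 > α = 0.05, fail to reject H0; the data do not provide sufficient evidence against H0.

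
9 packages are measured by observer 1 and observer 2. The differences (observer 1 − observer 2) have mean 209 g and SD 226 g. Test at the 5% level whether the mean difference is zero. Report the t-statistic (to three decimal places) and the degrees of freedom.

H0: μ_d = 0; H1: μ_d ≠ 0 (paired t-test on the differences, two-sided).
t = d̄/(s_d/√n) = 209/(226/√9) = 2.774
df = n − 1 = 8
Two-sided p-value ≈ 0.0241
Since p ≈ 0.0241 < α = 0.05, reject H0; the data support H1.

t = 2.774, df = 8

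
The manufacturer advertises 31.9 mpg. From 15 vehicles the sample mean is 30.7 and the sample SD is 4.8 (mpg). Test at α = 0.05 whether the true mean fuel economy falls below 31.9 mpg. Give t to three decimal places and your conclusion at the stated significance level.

t = -0.968; fail to reject H0

H0: μ = 31.9; H1: μ < 31.9 (one-sample t-test, left-tailed).
t = (x̄ − μ₀)/(s/√n) = (30.7 − 31.9)/(4.8/√15) = -0.968
df = n − 1 = 14
p-value = P(T ≤ -0.968) ≈ 0.175
Since p ≈ 0.175 > α = 0.05, fail to reject H0; the evidence is not statistically significant.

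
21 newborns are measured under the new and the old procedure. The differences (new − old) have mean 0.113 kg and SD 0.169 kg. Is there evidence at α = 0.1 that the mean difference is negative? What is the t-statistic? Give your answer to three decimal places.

H0: μ_d = 0; H1: μ_d < 0 (paired t-test on the differences, left-tailed).
t = d̄/(s_d/√n) = 0.113/(0.169/√21) = 3.064
df = n − 1 = 20
p-value = P(T ≤ 3.064) ≈ 0.9969
Since p ≈ 0.9969 > α = 0.1, fail to reject H0; the evidence is not statistically significant.

3.064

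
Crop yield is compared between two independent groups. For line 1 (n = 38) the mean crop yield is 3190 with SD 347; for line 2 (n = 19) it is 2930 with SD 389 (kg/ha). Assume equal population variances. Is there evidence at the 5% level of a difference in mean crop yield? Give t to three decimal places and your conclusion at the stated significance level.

t = 2.561; reject H0

Let group 1 = line 1, group 2 = line 2. H0: μ_1 = μ_2; H1: μ_1 ≠ μ_2 (two-sample pooled-variance t-test, two-sided).
s_p² = [(38−1)·347² + (19−1)·389²]/(38+19−2) = 130526
t = (3190 − 2930)/√[130526·(1/38 + 1/19)] = 2.561
df = n₁ + n₂ − 2 = 55
Two-sided p-value ≈ 0.013
Since p ≈ 0.013 < α = 0.05, reject H0; the evidence is statistically significant.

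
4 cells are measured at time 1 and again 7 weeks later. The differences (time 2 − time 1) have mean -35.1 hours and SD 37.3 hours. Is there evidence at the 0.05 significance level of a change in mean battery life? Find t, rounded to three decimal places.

-1.882

H0: μ_d = 0; H1: μ_d ≠ 0 (paired t-test on the differences, two-sided).
t = d̄/(s_d/√n) = -35.1/(37.3/√4) = -1.882
df = n − 1 = 3
Two-sided p-value ≈ 0.1564
Since p ≈ 0.1564 > α = 0.05, fail to reject H0; the evidence is not statistically significant.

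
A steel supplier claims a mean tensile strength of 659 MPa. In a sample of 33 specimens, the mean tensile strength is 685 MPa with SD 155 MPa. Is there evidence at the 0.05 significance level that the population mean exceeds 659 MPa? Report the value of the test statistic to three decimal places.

0.964

H0: μ = 659; H1: μ > 659 (one-sample t-test, right-tailed).
t = (x̄ − μ₀)/(s/√n) = (685 − 659)/(155/√33) = 0.964
df = n − 1 = 32
p-value = P(T ≥ 0.964) ≈ 0.171
Since p ≈ 0.171 > α = 0.05, fail to reject H0; the data do not provide sufficient evidence against H0.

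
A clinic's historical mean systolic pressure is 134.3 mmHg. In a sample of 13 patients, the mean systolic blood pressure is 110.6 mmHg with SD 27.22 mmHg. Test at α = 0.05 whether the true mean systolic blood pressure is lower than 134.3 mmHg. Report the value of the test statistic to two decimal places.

H0: μ = 134.3; H1: μ < 134.3 (one-sample t-test, left-tailed).
t = (x̄ − μ₀)/(s/√n) = (110.6 − 134.3)/(27.22/√13) = -3.14
df = n − 1 = 12
p-value = P(T ≤ -3.14) ≈ 0.0043
Since p ≈ 0.0043 < α = 0.05, reject H0; the data support H1.

-3.14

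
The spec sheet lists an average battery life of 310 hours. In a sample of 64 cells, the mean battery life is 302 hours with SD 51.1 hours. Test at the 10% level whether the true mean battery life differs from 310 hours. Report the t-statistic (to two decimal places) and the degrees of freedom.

H0: μ = 310; H1: μ ≠ 310 (one-sample t-test, two-sided).
t = (x̄ − μ₀)/(s/√n) = (302 − 310)/(51.1/√64) = -1.25
df = n − 1 = 63
Two-sided p-value ≈ 0.2150
Since p ≈ 0.2150 > α = 0.1, fail to reject H0; the evidence is not statistically significant.

t = -1.25, df = 63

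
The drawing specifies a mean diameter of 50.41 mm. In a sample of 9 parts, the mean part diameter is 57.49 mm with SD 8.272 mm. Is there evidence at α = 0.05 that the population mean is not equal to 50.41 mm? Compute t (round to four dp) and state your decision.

t = 2.5677; reject H0

H0: μ = 50.41; H1: μ ≠ 50.41 (one-sample t-test, two-sided).
t = (x̄ − μ₀)/(s/√n) = (57.49 − 50.41)/(8.272/√9) = 2.5677
df = n − 1 = 8
Two-sided p-value ≈ 0.0332
Since p ≈ 0.0332 < α = 0.05, reject H0; the evidence is statistically significant.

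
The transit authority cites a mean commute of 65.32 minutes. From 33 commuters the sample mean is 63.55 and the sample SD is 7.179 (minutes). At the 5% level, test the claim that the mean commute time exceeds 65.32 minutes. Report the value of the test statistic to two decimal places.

-1.42

H0: μ = 65.32; H1: μ > 65.32 (one-sample t-test, right-tailed).
t = (x̄ − μ₀)/(s/√n) = (63.55 − 65.32)/(7.179/√33) = -1.42
df = n − 1 = 32
p-value = P(T ≥ -1.42) ≈ 0.9168
Since p ≈ 0.9168 > α = 0.05, fail to reject H0; the evidence is not statistically significant.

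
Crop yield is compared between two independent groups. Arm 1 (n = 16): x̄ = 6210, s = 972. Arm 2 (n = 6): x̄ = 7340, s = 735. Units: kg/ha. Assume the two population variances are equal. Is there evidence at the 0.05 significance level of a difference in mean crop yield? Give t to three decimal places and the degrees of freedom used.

Let group 1 = arm 1, group 2 = arm 2. H0: μ_1 = μ_2; H1: μ_1 ≠ μ_2 (two-sample pooled-variance t-test, two-sided).
s_p² = [(16−1)·972² + (6−1)·735²]/(16+6−2) = 843644
t = (6210 − 7340)/√[843644·(1/16 + 1/6)] = -2.570
df = n₁ + n₂ − 2 = 20
Two-sided p-value ≈ 0.0183
Since p ≈ 0.0183 < α = 0.05, reject H0; the data support H1.

t = -2.570, df = 20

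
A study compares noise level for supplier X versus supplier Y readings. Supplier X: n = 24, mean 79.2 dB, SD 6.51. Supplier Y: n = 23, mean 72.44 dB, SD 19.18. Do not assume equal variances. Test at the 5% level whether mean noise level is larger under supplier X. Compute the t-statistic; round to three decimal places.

1.604

Let group 1 = supplier X, group 2 = supplier Y. H0: μ_1 = μ_2; H1: μ_1 > μ_2 (Welch's two-sample t-test, right-tailed).
t = (x̄_1 − x̄_2)/√(s_1²/n_1 + s_2²/n_2) = (79.2 − 72.44)/√(6.51²/24 + 19.18²/23) = 1.604
Welch–Satterthwaite df ≈ 26.81
p-value = P(T ≥ 1.604) ≈ 0.0602
Since p ≈ 0.0602 > α = 0.05, fail to reject H0; the data do not provide sufficient evidence against H0.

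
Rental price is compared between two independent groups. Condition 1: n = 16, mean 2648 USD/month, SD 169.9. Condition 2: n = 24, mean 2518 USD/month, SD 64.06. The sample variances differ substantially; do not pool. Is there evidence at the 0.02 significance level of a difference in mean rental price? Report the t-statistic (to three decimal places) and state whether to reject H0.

Let group 1 = condition 1, group 2 = condition 2. H0: μ_1 = μ_2; H1: μ_1 ≠ μ_2 (Welch's two-sample t-test, two-sided).
t = (x̄_1 − x̄_2)/√(s_1²/n_1 + s_2²/n_2) = (2648 − 2518)/√(169.9²/16 + 64.06²/24) = 2.925
Welch–Satterthwaite df ≈ 17.87
Two-sided p-value ≈ 0.0091
Since p ≈ 0.0091 < α = 0.02, reject H0; the data support H1.

t = 2.925; reject H0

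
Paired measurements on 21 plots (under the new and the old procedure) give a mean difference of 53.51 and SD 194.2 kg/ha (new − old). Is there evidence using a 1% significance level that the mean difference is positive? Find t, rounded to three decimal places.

1.263

H0: μ_d = 0; H1: μ_d > 0 (paired t-test on the differences, right-tailed).
t = d̄/(s_d/√n) = 53.51/(194.2/√21) = 1.263
df = n − 1 = 20
p-value = P(T ≥ 1.263) ≈ 0.111
Since p ≈ 0.111 > α = 0.01, fail to reject H0; the data do not provide sufficient evidence against H0.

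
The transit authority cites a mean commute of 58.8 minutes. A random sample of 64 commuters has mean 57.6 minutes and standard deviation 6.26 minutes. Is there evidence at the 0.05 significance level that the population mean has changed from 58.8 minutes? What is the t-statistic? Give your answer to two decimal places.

-1.53

H0: μ = 58.8; H1: μ ≠ 58.8 (one-sample t-test, two-sided).
t = (x̄ − μ₀)/(s/√n) = (57.6 − 58.8)/(6.26/√64) = -1.53
df = n − 1 = 63
Two-sided p-value ≈ 0.1301
Since p ≈ 0.1301 > α = 0.05, fail to reject H0; the data do not provide sufficient evidence against H0.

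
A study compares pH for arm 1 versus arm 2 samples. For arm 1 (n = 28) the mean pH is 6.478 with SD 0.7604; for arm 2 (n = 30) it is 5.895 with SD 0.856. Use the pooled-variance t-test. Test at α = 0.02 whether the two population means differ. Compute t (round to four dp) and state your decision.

t = 2.7347; reject H0

Let group 1 = arm 1, group 2 = arm 2. H0: μ_1 = μ_2; H1: μ_1 ≠ μ_2 (two-sample pooled-variance t-test, two-sided).
s_p² = [(28−1)·0.7604² + (30−1)·0.856²]/(28+30−2) = 0.658232
t = (6.478 − 5.895)/√[0.658232·(1/28 + 1/30)] = 2.7347
df = n₁ + n₂ − 2 = 56
Two-sided p-value ≈ 0.008
Since p ≈ 0.008 < α = 0.02, reject H0; the data support H1.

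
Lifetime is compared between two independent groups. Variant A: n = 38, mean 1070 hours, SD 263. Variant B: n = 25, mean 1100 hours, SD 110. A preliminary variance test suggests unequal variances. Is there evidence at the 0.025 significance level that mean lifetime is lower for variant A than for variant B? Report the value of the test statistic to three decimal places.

Let group 1 = variant A, group 2 = variant B. H0: μ_1 = μ_2; H1: μ_1 < μ_2 (Welch's two-sample t-test, left-tailed).
t = (x̄_1 − x̄_2)/√(s_1²/n_1 + s_2²/n_2) = (1070 − 1100)/√(263²/38 + 110²/25) = -0.625
Welch–Satterthwaite df ≈ 53.46
p-value = P(T ≤ -0.625) ≈ 0.267
Since p ≈ 0.267 > α = 0.025, fail to reject H0; the evidence is not statistically significant.

-0.625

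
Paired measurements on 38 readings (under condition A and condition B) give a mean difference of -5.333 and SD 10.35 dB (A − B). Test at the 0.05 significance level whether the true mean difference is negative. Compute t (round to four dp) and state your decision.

H0: μ_d = 0; H1: μ_d < 0 (paired t-test on the differences, left-tailed).
t = d̄/(s_d/√n) = -5.333/(10.35/√38) = -3.1763
df = n − 1 = 37
p-value = P(T ≤ -3.1763) ≈ 0.002
Since p ≈ 0.002 < α = 0.05, reject H0; the data support H1.

t = -3.1763; reject H0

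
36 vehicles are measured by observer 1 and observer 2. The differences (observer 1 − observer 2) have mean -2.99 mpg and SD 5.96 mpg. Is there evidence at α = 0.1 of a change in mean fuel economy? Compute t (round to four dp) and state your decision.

H0: μ_d = 0; H1: μ_d ≠ 0 (paired t-test on the differences, two-sided).
t = d̄/(s_d/√n) = -2.99/(5.96/√36) = -3.0101
df = n − 1 = 35
Two-sided p-value ≈ 0.005
Since p ≈ 0.005 < α = 0.1, reject H0; the evidence is statistically significant.

t = -3.0101; reject H0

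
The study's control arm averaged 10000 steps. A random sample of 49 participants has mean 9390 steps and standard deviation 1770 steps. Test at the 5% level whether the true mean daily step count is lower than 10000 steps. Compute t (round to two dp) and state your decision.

H0: μ = 10000; H1: μ < 10000 (one-sample t-test, left-tailed).
t = (x̄ − μ₀)/(s/√n) = (9390 − 10000)/(1770/√49) = -2.41
df = n − 1 = 48
p-value = P(T ≤ -2.41) ≈ 0.0099
Since p ≈ 0.0099 < α = 0.05, reject H0; the data support H1.

t = -2.41; reject H0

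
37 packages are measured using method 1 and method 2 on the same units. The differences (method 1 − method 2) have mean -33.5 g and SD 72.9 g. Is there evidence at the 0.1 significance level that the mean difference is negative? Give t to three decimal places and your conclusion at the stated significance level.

t = -2.795; reject H0

H0: μ_d = 0; H1: μ_d < 0 (paired t-test on the differences, left-tailed).
t = d̄/(s_d/√n) = -33.5/(72.9/√37) = -2.795
df = n − 1 = 36
p-value = P(T ≤ -2.795) ≈ 0.0041
Since p ≈ 0.0041 < α = 0.1, reject H0; the evidence is statistically significant.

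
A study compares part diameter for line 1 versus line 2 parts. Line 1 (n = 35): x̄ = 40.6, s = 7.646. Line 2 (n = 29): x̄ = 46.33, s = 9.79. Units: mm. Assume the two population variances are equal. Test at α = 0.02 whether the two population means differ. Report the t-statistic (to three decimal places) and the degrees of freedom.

t = -2.629, df = 62

Let group 1 = line 1, group 2 = line 2. H0: μ_1 = μ_2; H1: μ_1 ≠ μ_2 (two-sample pooled-variance t-test, two-sided).
s_p² = [(35−1)·7.646² + (29−1)·9.79²]/(35+29−2) = 75.3439
t = (40.6 − 46.33)/√[75.3439·(1/35 + 1/29)] = -2.629
df = n₁ + n₂ − 2 = 62
Two-sided p-value ≈ 0.011
Since p ≈ 0.011 < α = 0.02, reject H0; the data support H1.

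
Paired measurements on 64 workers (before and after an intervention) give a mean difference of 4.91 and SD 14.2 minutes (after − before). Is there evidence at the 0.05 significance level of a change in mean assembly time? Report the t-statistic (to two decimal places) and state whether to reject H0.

t = 2.77; reject H0

H0: μ_d = 0; H1: μ_d ≠ 0 (paired t-test on the differences, two-sided).
t = d̄/(s_d/√n) = 4.91/(14.2/√64) = 2.77
df = n − 1 = 63
Two-sided p-value ≈ 0.0074
Since p ≈ 0.0074 < α = 0.05, reject H0; the data support H1.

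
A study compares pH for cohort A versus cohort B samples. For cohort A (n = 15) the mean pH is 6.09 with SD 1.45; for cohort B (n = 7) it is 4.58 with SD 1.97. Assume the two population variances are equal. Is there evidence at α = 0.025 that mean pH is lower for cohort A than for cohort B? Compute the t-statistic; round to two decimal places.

Let group 1 = cohort A, group 2 = cohort B. H0: μ_1 = μ_2; H1: μ_1 < μ_2 (two-sample pooled-variance t-test, left-tailed).
s_p² = [(15−1)·1.45² + (7−1)·1.97²]/(15+7−2) = 2.63602
t = (6.09 − 4.58)/√[2.63602·(1/15 + 1/7)] = 2.03
df = n₁ + n₂ − 2 = 20
p-value = P(T ≤ 2.03) ≈ 0.972
Since p ≈ 0.972 > α = 0.025, fail to reject H0; the evidence is not statistically significant.

2.03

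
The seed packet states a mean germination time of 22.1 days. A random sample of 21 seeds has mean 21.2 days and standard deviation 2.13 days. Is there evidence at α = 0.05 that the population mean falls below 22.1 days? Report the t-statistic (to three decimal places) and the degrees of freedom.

t = -1.936, df = 20

H0: μ = 22.1; H1: μ < 22.1 (one-sample t-test, left-tailed).
t = (x̄ − μ₀)/(s/√n) = (21.2 − 22.1)/(2.13/√21) = -1.936
df = n − 1 = 20
p-value = P(T ≤ -1.936) ≈ 0.0335
Since p ≈ 0.0335 < α = 0.05, reject H0; the evidence is statistically significant.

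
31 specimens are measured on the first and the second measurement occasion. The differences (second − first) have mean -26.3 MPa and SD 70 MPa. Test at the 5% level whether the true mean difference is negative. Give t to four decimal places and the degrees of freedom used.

t = -2.0919, df = 30

H0: μ_d = 0; H1: μ_d < 0 (paired t-test on the differences, left-tailed).
t = d̄/(s_d/√n) = -26.3/(70/√31) = -2.0919
df = n − 1 = 30
p-value = P(T ≤ -2.0919) ≈ 0.023
Since p ≈ 0.023 < α = 0.05, reject H0; the evidence is statistically significant.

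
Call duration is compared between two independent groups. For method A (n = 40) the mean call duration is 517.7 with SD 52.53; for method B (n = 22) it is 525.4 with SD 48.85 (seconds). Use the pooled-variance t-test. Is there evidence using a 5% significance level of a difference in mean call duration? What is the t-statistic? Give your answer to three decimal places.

Let group 1 = method A, group 2 = method B. H0: μ_1 = μ_2; H1: μ_1 ≠ μ_2 (two-sample pooled-variance t-test, two-sided).
s_p² = [(40−1)·52.53² + (22−1)·48.85²]/(40+22−2) = 2628.82
t = (517.7 − 525.4)/√[2628.82·(1/40 + 1/22)] = -0.566
df = n₁ + n₂ − 2 = 60
Two-sided p-value ≈ 0.5736
Since p ≈ 0.5736 > α = 0.05, fail to reject H0; the evidence is not statistically significant.

-0.566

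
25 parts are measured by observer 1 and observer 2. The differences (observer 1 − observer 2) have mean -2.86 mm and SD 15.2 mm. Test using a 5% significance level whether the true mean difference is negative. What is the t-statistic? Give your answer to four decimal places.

H0: μ_d = 0; H1: μ_d < 0 (paired t-test on the differences, left-tailed).
t = d̄/(s_d/√n) = -2.86/(15.2/√25) = -0.9408
df = n − 1 = 24
p-value = P(T ≤ -0.9408) ≈ 0.178
Since p ≈ 0.178 > α = 0.05, fail to reject H0; the evidence is not statistically significant.

-0.9408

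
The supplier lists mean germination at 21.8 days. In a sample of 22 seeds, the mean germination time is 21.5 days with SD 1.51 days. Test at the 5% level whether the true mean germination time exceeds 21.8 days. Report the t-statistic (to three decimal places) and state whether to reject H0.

t = -0.932; fail to reject H0

H0: μ = 21.8; H1: μ > 21.8 (one-sample t-test, right-tailed).
t = (x̄ − μ₀)/(s/√n) = (21.5 − 21.8)/(1.51/√22) = -0.932
df = n − 1 = 21
p-value = P(T ≥ -0.932) ≈ 0.819
Since p ≈ 0.819 > α = 0.05, fail to reject H0; the data do not provide sufficient evidence against H0.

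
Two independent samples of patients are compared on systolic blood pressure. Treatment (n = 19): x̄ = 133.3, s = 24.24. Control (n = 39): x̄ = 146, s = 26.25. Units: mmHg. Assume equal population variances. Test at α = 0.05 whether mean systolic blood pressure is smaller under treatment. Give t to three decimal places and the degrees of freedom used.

t = -1.772, df = 56

Let group 1 = treatment, group 2 = control. H0: μ_1 = μ_2; H1: μ_1 < μ_2 (two-sample pooled-variance t-test, left-tailed).
s_p² = [(19−1)·24.24² + (39−1)·26.25²]/(19+39−2) = 656.442
t = (133.3 − 146)/√[656.442·(1/19 + 1/39)] = -1.772
df = n₁ + n₂ − 2 = 56
p-value = P(T ≤ -1.772) ≈ 0.041
Since p ≈ 0.041 < α = 0.05, reject H0; the data support H1.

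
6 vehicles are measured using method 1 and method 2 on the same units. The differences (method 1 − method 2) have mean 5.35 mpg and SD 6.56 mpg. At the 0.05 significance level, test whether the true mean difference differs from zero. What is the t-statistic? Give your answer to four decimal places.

H0: μ_d = 0; H1: μ_d ≠ 0 (paired t-test on the differences, two-sided).
t = d̄/(s_d/√n) = 5.35/(6.56/√6) = 1.9977
df = n − 1 = 5
Two-sided p-value ≈ 0.1022
Since p ≈ 0.1022 > α = 0.05, fail to reject H0; the evidence is not statistically significant.

1.9977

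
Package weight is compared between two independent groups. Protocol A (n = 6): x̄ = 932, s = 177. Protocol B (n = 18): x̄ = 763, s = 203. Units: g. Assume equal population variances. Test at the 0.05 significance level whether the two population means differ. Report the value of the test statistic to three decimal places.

Let group 1 = protocol A, group 2 = protocol B. H0: μ_1 = μ_2; H1: μ_1 ≠ μ_2 (two-sample pooled-variance t-test, two-sided).
s_p² = [(6−1)·177² + (18−1)·203²]/(6+18−2) = 38963.5
t = (932 − 763)/√[38963.5·(1/6 + 1/18)] = 1.816
df = n₁ + n₂ − 2 = 22
Two-sided p-value ≈ 0.0830
Since p ≈ 0.0830 > α = 0.05, fail to reject H0; the data do not provide sufficient evidence against H0.

1.816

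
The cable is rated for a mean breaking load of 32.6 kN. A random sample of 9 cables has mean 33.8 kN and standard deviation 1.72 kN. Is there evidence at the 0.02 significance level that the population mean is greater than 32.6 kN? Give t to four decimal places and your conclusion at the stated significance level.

t = 2.0930; fail to reject H0

H0: μ = 32.6; H1: μ > 32.6 (one-sample t-test, right-tailed).
t = (x̄ − μ₀)/(s/√n) = (33.8 − 32.6)/(1.72/√9) = 2.0930
df = n − 1 = 8
p-value = P(T ≥ 2.0930) ≈ 0.0348
Since p ≈ 0.0348 > α = 0.02, fail to reject H0; the evidence is not statistically significant.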